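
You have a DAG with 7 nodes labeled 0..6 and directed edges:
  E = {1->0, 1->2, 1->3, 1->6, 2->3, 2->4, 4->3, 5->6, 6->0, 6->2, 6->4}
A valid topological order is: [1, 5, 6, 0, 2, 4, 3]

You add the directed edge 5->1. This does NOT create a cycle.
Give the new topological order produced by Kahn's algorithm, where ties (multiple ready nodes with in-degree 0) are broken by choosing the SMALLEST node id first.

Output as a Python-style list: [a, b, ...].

Old toposort: [1, 5, 6, 0, 2, 4, 3]
Added edge: 5->1
Position of 5 (1) > position of 1 (0). Must reorder: 5 must now come before 1.
Run Kahn's algorithm (break ties by smallest node id):
  initial in-degrees: [2, 1, 2, 3, 2, 0, 2]
  ready (indeg=0): [5]
  pop 5: indeg[1]->0; indeg[6]->1 | ready=[1] | order so far=[5]
  pop 1: indeg[0]->1; indeg[2]->1; indeg[3]->2; indeg[6]->0 | ready=[6] | order so far=[5, 1]
  pop 6: indeg[0]->0; indeg[2]->0; indeg[4]->1 | ready=[0, 2] | order so far=[5, 1, 6]
  pop 0: no out-edges | ready=[2] | order so far=[5, 1, 6, 0]
  pop 2: indeg[3]->1; indeg[4]->0 | ready=[4] | order so far=[5, 1, 6, 0, 2]
  pop 4: indeg[3]->0 | ready=[3] | order so far=[5, 1, 6, 0, 2, 4]
  pop 3: no out-edges | ready=[] | order so far=[5, 1, 6, 0, 2, 4, 3]
  Result: [5, 1, 6, 0, 2, 4, 3]

Answer: [5, 1, 6, 0, 2, 4, 3]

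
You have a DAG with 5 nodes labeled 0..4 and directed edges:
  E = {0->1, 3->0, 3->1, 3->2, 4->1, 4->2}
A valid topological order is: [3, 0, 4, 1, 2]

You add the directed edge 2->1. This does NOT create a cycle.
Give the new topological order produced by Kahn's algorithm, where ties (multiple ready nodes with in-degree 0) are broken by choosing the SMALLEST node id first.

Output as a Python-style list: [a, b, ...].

Old toposort: [3, 0, 4, 1, 2]
Added edge: 2->1
Position of 2 (4) > position of 1 (3). Must reorder: 2 must now come before 1.
Run Kahn's algorithm (break ties by smallest node id):
  initial in-degrees: [1, 4, 2, 0, 0]
  ready (indeg=0): [3, 4]
  pop 3: indeg[0]->0; indeg[1]->3; indeg[2]->1 | ready=[0, 4] | order so far=[3]
  pop 0: indeg[1]->2 | ready=[4] | order so far=[3, 0]
  pop 4: indeg[1]->1; indeg[2]->0 | ready=[2] | order so far=[3, 0, 4]
  pop 2: indeg[1]->0 | ready=[1] | order so far=[3, 0, 4, 2]
  pop 1: no out-edges | ready=[] | order so far=[3, 0, 4, 2, 1]
  Result: [3, 0, 4, 2, 1]

Answer: [3, 0, 4, 2, 1]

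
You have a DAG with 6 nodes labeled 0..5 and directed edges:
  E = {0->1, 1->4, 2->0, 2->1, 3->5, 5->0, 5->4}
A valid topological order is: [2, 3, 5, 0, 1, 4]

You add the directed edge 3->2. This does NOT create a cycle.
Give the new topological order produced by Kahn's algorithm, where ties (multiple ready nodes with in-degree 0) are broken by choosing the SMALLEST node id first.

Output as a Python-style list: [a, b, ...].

Old toposort: [2, 3, 5, 0, 1, 4]
Added edge: 3->2
Position of 3 (1) > position of 2 (0). Must reorder: 3 must now come before 2.
Run Kahn's algorithm (break ties by smallest node id):
  initial in-degrees: [2, 2, 1, 0, 2, 1]
  ready (indeg=0): [3]
  pop 3: indeg[2]->0; indeg[5]->0 | ready=[2, 5] | order so far=[3]
  pop 2: indeg[0]->1; indeg[1]->1 | ready=[5] | order so far=[3, 2]
  pop 5: indeg[0]->0; indeg[4]->1 | ready=[0] | order so far=[3, 2, 5]
  pop 0: indeg[1]->0 | ready=[1] | order so far=[3, 2, 5, 0]
  pop 1: indeg[4]->0 | ready=[4] | order so far=[3, 2, 5, 0, 1]
  pop 4: no out-edges | ready=[] | order so far=[3, 2, 5, 0, 1, 4]
  Result: [3, 2, 5, 0, 1, 4]

Answer: [3, 2, 5, 0, 1, 4]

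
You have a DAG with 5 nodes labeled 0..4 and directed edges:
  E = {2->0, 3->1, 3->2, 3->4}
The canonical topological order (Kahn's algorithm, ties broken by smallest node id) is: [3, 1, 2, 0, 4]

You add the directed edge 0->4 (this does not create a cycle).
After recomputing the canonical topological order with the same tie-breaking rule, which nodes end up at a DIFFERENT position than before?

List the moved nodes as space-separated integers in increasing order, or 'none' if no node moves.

Answer: none

Derivation:
Old toposort: [3, 1, 2, 0, 4]
Added edge 0->4
Recompute Kahn (smallest-id tiebreak):
  initial in-degrees: [1, 1, 1, 0, 2]
  ready (indeg=0): [3]
  pop 3: indeg[1]->0; indeg[2]->0; indeg[4]->1 | ready=[1, 2] | order so far=[3]
  pop 1: no out-edges | ready=[2] | order so far=[3, 1]
  pop 2: indeg[0]->0 | ready=[0] | order so far=[3, 1, 2]
  pop 0: indeg[4]->0 | ready=[4] | order so far=[3, 1, 2, 0]
  pop 4: no out-edges | ready=[] | order so far=[3, 1, 2, 0, 4]
New canonical toposort: [3, 1, 2, 0, 4]
Compare positions:
  Node 0: index 3 -> 3 (same)
  Node 1: index 1 -> 1 (same)
  Node 2: index 2 -> 2 (same)
  Node 3: index 0 -> 0 (same)
  Node 4: index 4 -> 4 (same)
Nodes that changed position: none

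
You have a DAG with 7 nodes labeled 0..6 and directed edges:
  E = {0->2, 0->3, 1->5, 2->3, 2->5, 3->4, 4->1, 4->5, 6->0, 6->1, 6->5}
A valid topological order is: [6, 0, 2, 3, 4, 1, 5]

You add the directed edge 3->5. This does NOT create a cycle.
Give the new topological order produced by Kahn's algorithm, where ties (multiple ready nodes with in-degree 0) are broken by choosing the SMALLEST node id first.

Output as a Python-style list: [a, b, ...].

Old toposort: [6, 0, 2, 3, 4, 1, 5]
Added edge: 3->5
Position of 3 (3) < position of 5 (6). Old order still valid.
Run Kahn's algorithm (break ties by smallest node id):
  initial in-degrees: [1, 2, 1, 2, 1, 5, 0]
  ready (indeg=0): [6]
  pop 6: indeg[0]->0; indeg[1]->1; indeg[5]->4 | ready=[0] | order so far=[6]
  pop 0: indeg[2]->0; indeg[3]->1 | ready=[2] | order so far=[6, 0]
  pop 2: indeg[3]->0; indeg[5]->3 | ready=[3] | order so far=[6, 0, 2]
  pop 3: indeg[4]->0; indeg[5]->2 | ready=[4] | order so far=[6, 0, 2, 3]
  pop 4: indeg[1]->0; indeg[5]->1 | ready=[1] | order so far=[6, 0, 2, 3, 4]
  pop 1: indeg[5]->0 | ready=[5] | order so far=[6, 0, 2, 3, 4, 1]
  pop 5: no out-edges | ready=[] | order so far=[6, 0, 2, 3, 4, 1, 5]
  Result: [6, 0, 2, 3, 4, 1, 5]

Answer: [6, 0, 2, 3, 4, 1, 5]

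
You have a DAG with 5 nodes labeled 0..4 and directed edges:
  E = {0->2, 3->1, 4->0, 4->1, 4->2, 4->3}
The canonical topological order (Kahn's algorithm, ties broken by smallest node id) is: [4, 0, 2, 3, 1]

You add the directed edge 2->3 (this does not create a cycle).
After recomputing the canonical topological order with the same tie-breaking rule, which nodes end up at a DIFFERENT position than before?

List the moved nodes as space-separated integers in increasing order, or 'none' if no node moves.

Old toposort: [4, 0, 2, 3, 1]
Added edge 2->3
Recompute Kahn (smallest-id tiebreak):
  initial in-degrees: [1, 2, 2, 2, 0]
  ready (indeg=0): [4]
  pop 4: indeg[0]->0; indeg[1]->1; indeg[2]->1; indeg[3]->1 | ready=[0] | order so far=[4]
  pop 0: indeg[2]->0 | ready=[2] | order so far=[4, 0]
  pop 2: indeg[3]->0 | ready=[3] | order so far=[4, 0, 2]
  pop 3: indeg[1]->0 | ready=[1] | order so far=[4, 0, 2, 3]
  pop 1: no out-edges | ready=[] | order so far=[4, 0, 2, 3, 1]
New canonical toposort: [4, 0, 2, 3, 1]
Compare positions:
  Node 0: index 1 -> 1 (same)
  Node 1: index 4 -> 4 (same)
  Node 2: index 2 -> 2 (same)
  Node 3: index 3 -> 3 (same)
  Node 4: index 0 -> 0 (same)
Nodes that changed position: none

Answer: none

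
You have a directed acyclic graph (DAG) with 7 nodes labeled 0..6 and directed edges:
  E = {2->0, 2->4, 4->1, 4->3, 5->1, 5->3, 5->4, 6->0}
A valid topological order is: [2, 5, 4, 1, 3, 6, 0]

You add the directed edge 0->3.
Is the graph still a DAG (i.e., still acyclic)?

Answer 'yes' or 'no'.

Given toposort: [2, 5, 4, 1, 3, 6, 0]
Position of 0: index 6; position of 3: index 4
New edge 0->3: backward (u after v in old order)
Backward edge: old toposort is now invalid. Check if this creates a cycle.
Does 3 already reach 0? Reachable from 3: [3]. NO -> still a DAG (reorder needed).
Still a DAG? yes

Answer: yes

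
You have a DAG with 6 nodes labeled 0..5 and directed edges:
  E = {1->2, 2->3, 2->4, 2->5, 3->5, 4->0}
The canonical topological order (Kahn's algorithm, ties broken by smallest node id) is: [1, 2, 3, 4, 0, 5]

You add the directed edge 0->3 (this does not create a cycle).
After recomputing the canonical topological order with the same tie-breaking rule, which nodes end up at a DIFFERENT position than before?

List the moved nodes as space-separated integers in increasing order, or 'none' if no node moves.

Answer: 0 3 4

Derivation:
Old toposort: [1, 2, 3, 4, 0, 5]
Added edge 0->3
Recompute Kahn (smallest-id tiebreak):
  initial in-degrees: [1, 0, 1, 2, 1, 2]
  ready (indeg=0): [1]
  pop 1: indeg[2]->0 | ready=[2] | order so far=[1]
  pop 2: indeg[3]->1; indeg[4]->0; indeg[5]->1 | ready=[4] | order so far=[1, 2]
  pop 4: indeg[0]->0 | ready=[0] | order so far=[1, 2, 4]
  pop 0: indeg[3]->0 | ready=[3] | order so far=[1, 2, 4, 0]
  pop 3: indeg[5]->0 | ready=[5] | order so far=[1, 2, 4, 0, 3]
  pop 5: no out-edges | ready=[] | order so far=[1, 2, 4, 0, 3, 5]
New canonical toposort: [1, 2, 4, 0, 3, 5]
Compare positions:
  Node 0: index 4 -> 3 (moved)
  Node 1: index 0 -> 0 (same)
  Node 2: index 1 -> 1 (same)
  Node 3: index 2 -> 4 (moved)
  Node 4: index 3 -> 2 (moved)
  Node 5: index 5 -> 5 (same)
Nodes that changed position: 0 3 4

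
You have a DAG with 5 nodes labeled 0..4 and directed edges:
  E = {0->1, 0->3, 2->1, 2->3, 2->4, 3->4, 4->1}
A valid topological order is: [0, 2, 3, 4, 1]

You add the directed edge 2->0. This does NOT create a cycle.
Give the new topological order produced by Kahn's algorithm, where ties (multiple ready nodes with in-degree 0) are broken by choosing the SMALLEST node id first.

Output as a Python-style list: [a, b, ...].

Answer: [2, 0, 3, 4, 1]

Derivation:
Old toposort: [0, 2, 3, 4, 1]
Added edge: 2->0
Position of 2 (1) > position of 0 (0). Must reorder: 2 must now come before 0.
Run Kahn's algorithm (break ties by smallest node id):
  initial in-degrees: [1, 3, 0, 2, 2]
  ready (indeg=0): [2]
  pop 2: indeg[0]->0; indeg[1]->2; indeg[3]->1; indeg[4]->1 | ready=[0] | order so far=[2]
  pop 0: indeg[1]->1; indeg[3]->0 | ready=[3] | order so far=[2, 0]
  pop 3: indeg[4]->0 | ready=[4] | order so far=[2, 0, 3]
  pop 4: indeg[1]->0 | ready=[1] | order so far=[2, 0, 3, 4]
  pop 1: no out-edges | ready=[] | order so far=[2, 0, 3, 4, 1]
  Result: [2, 0, 3, 4, 1]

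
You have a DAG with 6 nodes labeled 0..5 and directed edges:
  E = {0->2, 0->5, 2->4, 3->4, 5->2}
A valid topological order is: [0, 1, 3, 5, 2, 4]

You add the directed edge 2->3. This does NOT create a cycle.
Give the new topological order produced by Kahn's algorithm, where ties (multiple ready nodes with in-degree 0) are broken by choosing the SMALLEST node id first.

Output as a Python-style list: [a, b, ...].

Answer: [0, 1, 5, 2, 3, 4]

Derivation:
Old toposort: [0, 1, 3, 5, 2, 4]
Added edge: 2->3
Position of 2 (4) > position of 3 (2). Must reorder: 2 must now come before 3.
Run Kahn's algorithm (break ties by smallest node id):
  initial in-degrees: [0, 0, 2, 1, 2, 1]
  ready (indeg=0): [0, 1]
  pop 0: indeg[2]->1; indeg[5]->0 | ready=[1, 5] | order so far=[0]
  pop 1: no out-edges | ready=[5] | order so far=[0, 1]
  pop 5: indeg[2]->0 | ready=[2] | order so far=[0, 1, 5]
  pop 2: indeg[3]->0; indeg[4]->1 | ready=[3] | order so far=[0, 1, 5, 2]
  pop 3: indeg[4]->0 | ready=[4] | order so far=[0, 1, 5, 2, 3]
  pop 4: no out-edges | ready=[] | order so far=[0, 1, 5, 2, 3, 4]
  Result: [0, 1, 5, 2, 3, 4]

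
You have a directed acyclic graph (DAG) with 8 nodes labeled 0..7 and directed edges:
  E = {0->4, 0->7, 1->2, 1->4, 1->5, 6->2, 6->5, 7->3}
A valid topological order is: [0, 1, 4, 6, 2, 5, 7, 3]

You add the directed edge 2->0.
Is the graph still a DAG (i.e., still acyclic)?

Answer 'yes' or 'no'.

Answer: yes

Derivation:
Given toposort: [0, 1, 4, 6, 2, 5, 7, 3]
Position of 2: index 4; position of 0: index 0
New edge 2->0: backward (u after v in old order)
Backward edge: old toposort is now invalid. Check if this creates a cycle.
Does 0 already reach 2? Reachable from 0: [0, 3, 4, 7]. NO -> still a DAG (reorder needed).
Still a DAG? yes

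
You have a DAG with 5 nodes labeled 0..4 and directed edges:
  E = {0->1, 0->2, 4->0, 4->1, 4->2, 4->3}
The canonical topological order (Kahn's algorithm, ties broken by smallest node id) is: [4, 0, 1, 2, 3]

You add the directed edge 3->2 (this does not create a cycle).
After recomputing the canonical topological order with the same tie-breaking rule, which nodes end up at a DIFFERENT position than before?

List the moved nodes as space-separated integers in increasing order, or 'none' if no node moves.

Answer: 2 3

Derivation:
Old toposort: [4, 0, 1, 2, 3]
Added edge 3->2
Recompute Kahn (smallest-id tiebreak):
  initial in-degrees: [1, 2, 3, 1, 0]
  ready (indeg=0): [4]
  pop 4: indeg[0]->0; indeg[1]->1; indeg[2]->2; indeg[3]->0 | ready=[0, 3] | order so far=[4]
  pop 0: indeg[1]->0; indeg[2]->1 | ready=[1, 3] | order so far=[4, 0]
  pop 1: no out-edges | ready=[3] | order so far=[4, 0, 1]
  pop 3: indeg[2]->0 | ready=[2] | order so far=[4, 0, 1, 3]
  pop 2: no out-edges | ready=[] | order so far=[4, 0, 1, 3, 2]
New canonical toposort: [4, 0, 1, 3, 2]
Compare positions:
  Node 0: index 1 -> 1 (same)
  Node 1: index 2 -> 2 (same)
  Node 2: index 3 -> 4 (moved)
  Node 3: index 4 -> 3 (moved)
  Node 4: index 0 -> 0 (same)
Nodes that changed position: 2 3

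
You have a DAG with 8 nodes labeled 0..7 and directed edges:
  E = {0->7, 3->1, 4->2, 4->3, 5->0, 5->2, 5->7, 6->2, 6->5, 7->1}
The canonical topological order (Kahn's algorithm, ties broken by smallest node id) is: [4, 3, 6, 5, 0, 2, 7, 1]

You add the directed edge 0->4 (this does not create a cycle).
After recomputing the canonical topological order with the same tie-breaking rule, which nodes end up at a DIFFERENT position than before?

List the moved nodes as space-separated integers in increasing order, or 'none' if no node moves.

Answer: 0 2 3 4 5 6

Derivation:
Old toposort: [4, 3, 6, 5, 0, 2, 7, 1]
Added edge 0->4
Recompute Kahn (smallest-id tiebreak):
  initial in-degrees: [1, 2, 3, 1, 1, 1, 0, 2]
  ready (indeg=0): [6]
  pop 6: indeg[2]->2; indeg[5]->0 | ready=[5] | order so far=[6]
  pop 5: indeg[0]->0; indeg[2]->1; indeg[7]->1 | ready=[0] | order so far=[6, 5]
  pop 0: indeg[4]->0; indeg[7]->0 | ready=[4, 7] | order so far=[6, 5, 0]
  pop 4: indeg[2]->0; indeg[3]->0 | ready=[2, 3, 7] | order so far=[6, 5, 0, 4]
  pop 2: no out-edges | ready=[3, 7] | order so far=[6, 5, 0, 4, 2]
  pop 3: indeg[1]->1 | ready=[7] | order so far=[6, 5, 0, 4, 2, 3]
  pop 7: indeg[1]->0 | ready=[1] | order so far=[6, 5, 0, 4, 2, 3, 7]
  pop 1: no out-edges | ready=[] | order so far=[6, 5, 0, 4, 2, 3, 7, 1]
New canonical toposort: [6, 5, 0, 4, 2, 3, 7, 1]
Compare positions:
  Node 0: index 4 -> 2 (moved)
  Node 1: index 7 -> 7 (same)
  Node 2: index 5 -> 4 (moved)
  Node 3: index 1 -> 5 (moved)
  Node 4: index 0 -> 3 (moved)
  Node 5: index 3 -> 1 (moved)
  Node 6: index 2 -> 0 (moved)
  Node 7: index 6 -> 6 (same)
Nodes that changed position: 0 2 3 4 5 6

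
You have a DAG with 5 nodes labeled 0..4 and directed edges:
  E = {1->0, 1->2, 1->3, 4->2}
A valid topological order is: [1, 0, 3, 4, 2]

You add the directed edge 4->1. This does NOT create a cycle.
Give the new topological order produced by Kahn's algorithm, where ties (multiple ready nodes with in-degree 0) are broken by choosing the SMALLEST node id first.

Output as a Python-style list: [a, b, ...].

Old toposort: [1, 0, 3, 4, 2]
Added edge: 4->1
Position of 4 (3) > position of 1 (0). Must reorder: 4 must now come before 1.
Run Kahn's algorithm (break ties by smallest node id):
  initial in-degrees: [1, 1, 2, 1, 0]
  ready (indeg=0): [4]
  pop 4: indeg[1]->0; indeg[2]->1 | ready=[1] | order so far=[4]
  pop 1: indeg[0]->0; indeg[2]->0; indeg[3]->0 | ready=[0, 2, 3] | order so far=[4, 1]
  pop 0: no out-edges | ready=[2, 3] | order so far=[4, 1, 0]
  pop 2: no out-edges | ready=[3] | order so far=[4, 1, 0, 2]
  pop 3: no out-edges | ready=[] | order so far=[4, 1, 0, 2, 3]
  Result: [4, 1, 0, 2, 3]

Answer: [4, 1, 0, 2, 3]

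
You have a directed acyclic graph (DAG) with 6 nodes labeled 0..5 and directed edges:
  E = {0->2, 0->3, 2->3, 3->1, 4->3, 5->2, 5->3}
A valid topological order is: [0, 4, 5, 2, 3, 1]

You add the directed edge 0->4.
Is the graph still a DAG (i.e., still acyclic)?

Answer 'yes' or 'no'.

Given toposort: [0, 4, 5, 2, 3, 1]
Position of 0: index 0; position of 4: index 1
New edge 0->4: forward
Forward edge: respects the existing order. Still a DAG, same toposort still valid.
Still a DAG? yes

Answer: yes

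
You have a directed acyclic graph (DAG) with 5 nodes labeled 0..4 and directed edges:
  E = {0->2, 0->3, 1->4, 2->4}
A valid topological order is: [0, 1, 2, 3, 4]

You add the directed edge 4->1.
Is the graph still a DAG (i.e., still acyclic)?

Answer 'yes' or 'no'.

Given toposort: [0, 1, 2, 3, 4]
Position of 4: index 4; position of 1: index 1
New edge 4->1: backward (u after v in old order)
Backward edge: old toposort is now invalid. Check if this creates a cycle.
Does 1 already reach 4? Reachable from 1: [1, 4]. YES -> cycle!
Still a DAG? no

Answer: no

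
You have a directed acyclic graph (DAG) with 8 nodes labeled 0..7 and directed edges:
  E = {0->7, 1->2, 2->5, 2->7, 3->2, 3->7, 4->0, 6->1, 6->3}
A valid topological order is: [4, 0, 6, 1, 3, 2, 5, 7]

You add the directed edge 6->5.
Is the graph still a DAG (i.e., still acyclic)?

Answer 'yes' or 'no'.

Given toposort: [4, 0, 6, 1, 3, 2, 5, 7]
Position of 6: index 2; position of 5: index 6
New edge 6->5: forward
Forward edge: respects the existing order. Still a DAG, same toposort still valid.
Still a DAG? yes

Answer: yes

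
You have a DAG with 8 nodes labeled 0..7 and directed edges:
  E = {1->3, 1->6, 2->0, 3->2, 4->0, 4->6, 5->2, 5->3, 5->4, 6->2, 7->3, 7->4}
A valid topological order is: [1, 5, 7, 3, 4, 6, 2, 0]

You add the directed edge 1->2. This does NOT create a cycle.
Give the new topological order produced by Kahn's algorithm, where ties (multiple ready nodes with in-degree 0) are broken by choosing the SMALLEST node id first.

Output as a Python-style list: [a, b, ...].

Answer: [1, 5, 7, 3, 4, 6, 2, 0]

Derivation:
Old toposort: [1, 5, 7, 3, 4, 6, 2, 0]
Added edge: 1->2
Position of 1 (0) < position of 2 (6). Old order still valid.
Run Kahn's algorithm (break ties by smallest node id):
  initial in-degrees: [2, 0, 4, 3, 2, 0, 2, 0]
  ready (indeg=0): [1, 5, 7]
  pop 1: indeg[2]->3; indeg[3]->2; indeg[6]->1 | ready=[5, 7] | order so far=[1]
  pop 5: indeg[2]->2; indeg[3]->1; indeg[4]->1 | ready=[7] | order so far=[1, 5]
  pop 7: indeg[3]->0; indeg[4]->0 | ready=[3, 4] | order so far=[1, 5, 7]
  pop 3: indeg[2]->1 | ready=[4] | order so far=[1, 5, 7, 3]
  pop 4: indeg[0]->1; indeg[6]->0 | ready=[6] | order so far=[1, 5, 7, 3, 4]
  pop 6: indeg[2]->0 | ready=[2] | order so far=[1, 5, 7, 3, 4, 6]
  pop 2: indeg[0]->0 | ready=[0] | order so far=[1, 5, 7, 3, 4, 6, 2]
  pop 0: no out-edges | ready=[] | order so far=[1, 5, 7, 3, 4, 6, 2, 0]
  Result: [1, 5, 7, 3, 4, 6, 2, 0]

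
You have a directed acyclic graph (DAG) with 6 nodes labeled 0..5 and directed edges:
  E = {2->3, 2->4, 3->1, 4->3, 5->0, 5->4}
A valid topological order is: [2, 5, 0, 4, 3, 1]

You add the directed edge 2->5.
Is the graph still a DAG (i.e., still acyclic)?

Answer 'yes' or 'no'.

Given toposort: [2, 5, 0, 4, 3, 1]
Position of 2: index 0; position of 5: index 1
New edge 2->5: forward
Forward edge: respects the existing order. Still a DAG, same toposort still valid.
Still a DAG? yes

Answer: yes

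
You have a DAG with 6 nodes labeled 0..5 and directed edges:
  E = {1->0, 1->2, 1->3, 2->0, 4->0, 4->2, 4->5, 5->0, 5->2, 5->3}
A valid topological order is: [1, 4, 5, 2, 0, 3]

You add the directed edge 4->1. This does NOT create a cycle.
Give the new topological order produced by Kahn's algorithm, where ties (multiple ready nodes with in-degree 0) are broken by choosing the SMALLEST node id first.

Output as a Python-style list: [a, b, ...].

Old toposort: [1, 4, 5, 2, 0, 3]
Added edge: 4->1
Position of 4 (1) > position of 1 (0). Must reorder: 4 must now come before 1.
Run Kahn's algorithm (break ties by smallest node id):
  initial in-degrees: [4, 1, 3, 2, 0, 1]
  ready (indeg=0): [4]
  pop 4: indeg[0]->3; indeg[1]->0; indeg[2]->2; indeg[5]->0 | ready=[1, 5] | order so far=[4]
  pop 1: indeg[0]->2; indeg[2]->1; indeg[3]->1 | ready=[5] | order so far=[4, 1]
  pop 5: indeg[0]->1; indeg[2]->0; indeg[3]->0 | ready=[2, 3] | order so far=[4, 1, 5]
  pop 2: indeg[0]->0 | ready=[0, 3] | order so far=[4, 1, 5, 2]
  pop 0: no out-edges | ready=[3] | order so far=[4, 1, 5, 2, 0]
  pop 3: no out-edges | ready=[] | order so far=[4, 1, 5, 2, 0, 3]
  Result: [4, 1, 5, 2, 0, 3]

Answer: [4, 1, 5, 2, 0, 3]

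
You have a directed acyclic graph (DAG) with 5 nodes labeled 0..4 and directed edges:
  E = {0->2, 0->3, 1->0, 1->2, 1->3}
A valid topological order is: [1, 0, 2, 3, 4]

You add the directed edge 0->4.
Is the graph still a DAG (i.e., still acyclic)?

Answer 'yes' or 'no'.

Answer: yes

Derivation:
Given toposort: [1, 0, 2, 3, 4]
Position of 0: index 1; position of 4: index 4
New edge 0->4: forward
Forward edge: respects the existing order. Still a DAG, same toposort still valid.
Still a DAG? yes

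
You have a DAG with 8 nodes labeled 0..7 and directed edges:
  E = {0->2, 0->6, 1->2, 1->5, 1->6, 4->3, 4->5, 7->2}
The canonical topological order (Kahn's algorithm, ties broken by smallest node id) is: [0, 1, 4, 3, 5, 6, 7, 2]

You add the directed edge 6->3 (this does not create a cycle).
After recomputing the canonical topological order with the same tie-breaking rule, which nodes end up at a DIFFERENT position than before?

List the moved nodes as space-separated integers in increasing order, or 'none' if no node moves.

Old toposort: [0, 1, 4, 3, 5, 6, 7, 2]
Added edge 6->3
Recompute Kahn (smallest-id tiebreak):
  initial in-degrees: [0, 0, 3, 2, 0, 2, 2, 0]
  ready (indeg=0): [0, 1, 4, 7]
  pop 0: indeg[2]->2; indeg[6]->1 | ready=[1, 4, 7] | order so far=[0]
  pop 1: indeg[2]->1; indeg[5]->1; indeg[6]->0 | ready=[4, 6, 7] | order so far=[0, 1]
  pop 4: indeg[3]->1; indeg[5]->0 | ready=[5, 6, 7] | order so far=[0, 1, 4]
  pop 5: no out-edges | ready=[6, 7] | order so far=[0, 1, 4, 5]
  pop 6: indeg[3]->0 | ready=[3, 7] | order so far=[0, 1, 4, 5, 6]
  pop 3: no out-edges | ready=[7] | order so far=[0, 1, 4, 5, 6, 3]
  pop 7: indeg[2]->0 | ready=[2] | order so far=[0, 1, 4, 5, 6, 3, 7]
  pop 2: no out-edges | ready=[] | order so far=[0, 1, 4, 5, 6, 3, 7, 2]
New canonical toposort: [0, 1, 4, 5, 6, 3, 7, 2]
Compare positions:
  Node 0: index 0 -> 0 (same)
  Node 1: index 1 -> 1 (same)
  Node 2: index 7 -> 7 (same)
  Node 3: index 3 -> 5 (moved)
  Node 4: index 2 -> 2 (same)
  Node 5: index 4 -> 3 (moved)
  Node 6: index 5 -> 4 (moved)
  Node 7: index 6 -> 6 (same)
Nodes that changed position: 3 5 6

Answer: 3 5 6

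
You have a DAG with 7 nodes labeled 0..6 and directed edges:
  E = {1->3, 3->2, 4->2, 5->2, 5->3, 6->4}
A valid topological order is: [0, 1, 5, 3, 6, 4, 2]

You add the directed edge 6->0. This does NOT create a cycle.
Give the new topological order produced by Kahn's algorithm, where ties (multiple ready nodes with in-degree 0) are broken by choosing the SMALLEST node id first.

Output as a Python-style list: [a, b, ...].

Answer: [1, 5, 3, 6, 0, 4, 2]

Derivation:
Old toposort: [0, 1, 5, 3, 6, 4, 2]
Added edge: 6->0
Position of 6 (4) > position of 0 (0). Must reorder: 6 must now come before 0.
Run Kahn's algorithm (break ties by smallest node id):
  initial in-degrees: [1, 0, 3, 2, 1, 0, 0]
  ready (indeg=0): [1, 5, 6]
  pop 1: indeg[3]->1 | ready=[5, 6] | order so far=[1]
  pop 5: indeg[2]->2; indeg[3]->0 | ready=[3, 6] | order so far=[1, 5]
  pop 3: indeg[2]->1 | ready=[6] | order so far=[1, 5, 3]
  pop 6: indeg[0]->0; indeg[4]->0 | ready=[0, 4] | order so far=[1, 5, 3, 6]
  pop 0: no out-edges | ready=[4] | order so far=[1, 5, 3, 6, 0]
  pop 4: indeg[2]->0 | ready=[2] | order so far=[1, 5, 3, 6, 0, 4]
  pop 2: no out-edges | ready=[] | order so far=[1, 5, 3, 6, 0, 4, 2]
  Result: [1, 5, 3, 6, 0, 4, 2]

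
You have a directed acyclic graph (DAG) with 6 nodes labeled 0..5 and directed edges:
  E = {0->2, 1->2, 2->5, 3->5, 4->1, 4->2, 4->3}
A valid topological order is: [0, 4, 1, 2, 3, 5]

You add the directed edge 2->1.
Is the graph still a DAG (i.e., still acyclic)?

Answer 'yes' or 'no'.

Answer: no

Derivation:
Given toposort: [0, 4, 1, 2, 3, 5]
Position of 2: index 3; position of 1: index 2
New edge 2->1: backward (u after v in old order)
Backward edge: old toposort is now invalid. Check if this creates a cycle.
Does 1 already reach 2? Reachable from 1: [1, 2, 5]. YES -> cycle!
Still a DAG? no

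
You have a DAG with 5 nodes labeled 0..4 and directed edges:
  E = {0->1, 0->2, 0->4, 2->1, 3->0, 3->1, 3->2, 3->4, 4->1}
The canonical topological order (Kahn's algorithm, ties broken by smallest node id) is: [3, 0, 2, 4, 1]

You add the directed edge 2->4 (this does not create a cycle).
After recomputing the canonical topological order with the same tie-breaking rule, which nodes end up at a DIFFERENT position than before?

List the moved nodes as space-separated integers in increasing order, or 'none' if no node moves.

Answer: none

Derivation:
Old toposort: [3, 0, 2, 4, 1]
Added edge 2->4
Recompute Kahn (smallest-id tiebreak):
  initial in-degrees: [1, 4, 2, 0, 3]
  ready (indeg=0): [3]
  pop 3: indeg[0]->0; indeg[1]->3; indeg[2]->1; indeg[4]->2 | ready=[0] | order so far=[3]
  pop 0: indeg[1]->2; indeg[2]->0; indeg[4]->1 | ready=[2] | order so far=[3, 0]
  pop 2: indeg[1]->1; indeg[4]->0 | ready=[4] | order so far=[3, 0, 2]
  pop 4: indeg[1]->0 | ready=[1] | order so far=[3, 0, 2, 4]
  pop 1: no out-edges | ready=[] | order so far=[3, 0, 2, 4, 1]
New canonical toposort: [3, 0, 2, 4, 1]
Compare positions:
  Node 0: index 1 -> 1 (same)
  Node 1: index 4 -> 4 (same)
  Node 2: index 2 -> 2 (same)
  Node 3: index 0 -> 0 (same)
  Node 4: index 3 -> 3 (same)
Nodes that changed position: none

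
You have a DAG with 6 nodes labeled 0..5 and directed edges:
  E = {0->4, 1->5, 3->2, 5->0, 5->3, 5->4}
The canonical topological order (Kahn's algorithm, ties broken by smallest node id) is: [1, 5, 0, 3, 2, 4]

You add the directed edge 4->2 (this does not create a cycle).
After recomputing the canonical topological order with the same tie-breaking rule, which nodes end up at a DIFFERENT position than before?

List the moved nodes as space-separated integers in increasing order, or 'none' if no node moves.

Answer: 2 4

Derivation:
Old toposort: [1, 5, 0, 3, 2, 4]
Added edge 4->2
Recompute Kahn (smallest-id tiebreak):
  initial in-degrees: [1, 0, 2, 1, 2, 1]
  ready (indeg=0): [1]
  pop 1: indeg[5]->0 | ready=[5] | order so far=[1]
  pop 5: indeg[0]->0; indeg[3]->0; indeg[4]->1 | ready=[0, 3] | order so far=[1, 5]
  pop 0: indeg[4]->0 | ready=[3, 4] | order so far=[1, 5, 0]
  pop 3: indeg[2]->1 | ready=[4] | order so far=[1, 5, 0, 3]
  pop 4: indeg[2]->0 | ready=[2] | order so far=[1, 5, 0, 3, 4]
  pop 2: no out-edges | ready=[] | order so far=[1, 5, 0, 3, 4, 2]
New canonical toposort: [1, 5, 0, 3, 4, 2]
Compare positions:
  Node 0: index 2 -> 2 (same)
  Node 1: index 0 -> 0 (same)
  Node 2: index 4 -> 5 (moved)
  Node 3: index 3 -> 3 (same)
  Node 4: index 5 -> 4 (moved)
  Node 5: index 1 -> 1 (same)
Nodes that changed position: 2 4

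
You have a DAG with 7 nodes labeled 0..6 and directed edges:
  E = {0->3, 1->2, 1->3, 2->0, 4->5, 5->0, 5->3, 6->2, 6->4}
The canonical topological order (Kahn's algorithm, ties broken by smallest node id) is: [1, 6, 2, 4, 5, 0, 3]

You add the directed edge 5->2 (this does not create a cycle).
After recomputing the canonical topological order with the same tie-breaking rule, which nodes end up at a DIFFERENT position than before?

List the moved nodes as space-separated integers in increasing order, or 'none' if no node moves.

Answer: 2 4 5

Derivation:
Old toposort: [1, 6, 2, 4, 5, 0, 3]
Added edge 5->2
Recompute Kahn (smallest-id tiebreak):
  initial in-degrees: [2, 0, 3, 3, 1, 1, 0]
  ready (indeg=0): [1, 6]
  pop 1: indeg[2]->2; indeg[3]->2 | ready=[6] | order so far=[1]
  pop 6: indeg[2]->1; indeg[4]->0 | ready=[4] | order so far=[1, 6]
  pop 4: indeg[5]->0 | ready=[5] | order so far=[1, 6, 4]
  pop 5: indeg[0]->1; indeg[2]->0; indeg[3]->1 | ready=[2] | order so far=[1, 6, 4, 5]
  pop 2: indeg[0]->0 | ready=[0] | order so far=[1, 6, 4, 5, 2]
  pop 0: indeg[3]->0 | ready=[3] | order so far=[1, 6, 4, 5, 2, 0]
  pop 3: no out-edges | ready=[] | order so far=[1, 6, 4, 5, 2, 0, 3]
New canonical toposort: [1, 6, 4, 5, 2, 0, 3]
Compare positions:
  Node 0: index 5 -> 5 (same)
  Node 1: index 0 -> 0 (same)
  Node 2: index 2 -> 4 (moved)
  Node 3: index 6 -> 6 (same)
  Node 4: index 3 -> 2 (moved)
  Node 5: index 4 -> 3 (moved)
  Node 6: index 1 -> 1 (same)
Nodes that changed position: 2 4 5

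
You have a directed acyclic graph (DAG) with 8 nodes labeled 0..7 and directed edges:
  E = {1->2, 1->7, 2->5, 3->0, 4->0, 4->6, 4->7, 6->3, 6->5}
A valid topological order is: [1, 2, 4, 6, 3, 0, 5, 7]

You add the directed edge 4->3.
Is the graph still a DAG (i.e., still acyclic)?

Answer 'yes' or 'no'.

Given toposort: [1, 2, 4, 6, 3, 0, 5, 7]
Position of 4: index 2; position of 3: index 4
New edge 4->3: forward
Forward edge: respects the existing order. Still a DAG, same toposort still valid.
Still a DAG? yes

Answer: yes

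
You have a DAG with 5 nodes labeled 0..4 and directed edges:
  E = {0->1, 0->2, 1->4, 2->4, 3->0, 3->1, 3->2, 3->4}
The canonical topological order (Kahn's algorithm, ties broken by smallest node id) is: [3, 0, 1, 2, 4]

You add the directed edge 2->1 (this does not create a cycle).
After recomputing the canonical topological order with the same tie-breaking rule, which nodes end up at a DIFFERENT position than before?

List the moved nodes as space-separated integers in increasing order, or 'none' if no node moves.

Old toposort: [3, 0, 1, 2, 4]
Added edge 2->1
Recompute Kahn (smallest-id tiebreak):
  initial in-degrees: [1, 3, 2, 0, 3]
  ready (indeg=0): [3]
  pop 3: indeg[0]->0; indeg[1]->2; indeg[2]->1; indeg[4]->2 | ready=[0] | order so far=[3]
  pop 0: indeg[1]->1; indeg[2]->0 | ready=[2] | order so far=[3, 0]
  pop 2: indeg[1]->0; indeg[4]->1 | ready=[1] | order so far=[3, 0, 2]
  pop 1: indeg[4]->0 | ready=[4] | order so far=[3, 0, 2, 1]
  pop 4: no out-edges | ready=[] | order so far=[3, 0, 2, 1, 4]
New canonical toposort: [3, 0, 2, 1, 4]
Compare positions:
  Node 0: index 1 -> 1 (same)
  Node 1: index 2 -> 3 (moved)
  Node 2: index 3 -> 2 (moved)
  Node 3: index 0 -> 0 (same)
  Node 4: index 4 -> 4 (same)
Nodes that changed position: 1 2

Answer: 1 2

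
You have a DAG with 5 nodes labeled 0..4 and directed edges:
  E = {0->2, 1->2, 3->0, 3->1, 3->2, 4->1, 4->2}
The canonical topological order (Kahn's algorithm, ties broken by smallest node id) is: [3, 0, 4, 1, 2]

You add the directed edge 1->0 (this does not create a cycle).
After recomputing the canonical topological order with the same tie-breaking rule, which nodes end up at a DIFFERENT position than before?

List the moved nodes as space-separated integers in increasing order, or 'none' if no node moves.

Old toposort: [3, 0, 4, 1, 2]
Added edge 1->0
Recompute Kahn (smallest-id tiebreak):
  initial in-degrees: [2, 2, 4, 0, 0]
  ready (indeg=0): [3, 4]
  pop 3: indeg[0]->1; indeg[1]->1; indeg[2]->3 | ready=[4] | order so far=[3]
  pop 4: indeg[1]->0; indeg[2]->2 | ready=[1] | order so far=[3, 4]
  pop 1: indeg[0]->0; indeg[2]->1 | ready=[0] | order so far=[3, 4, 1]
  pop 0: indeg[2]->0 | ready=[2] | order so far=[3, 4, 1, 0]
  pop 2: no out-edges | ready=[] | order so far=[3, 4, 1, 0, 2]
New canonical toposort: [3, 4, 1, 0, 2]
Compare positions:
  Node 0: index 1 -> 3 (moved)
  Node 1: index 3 -> 2 (moved)
  Node 2: index 4 -> 4 (same)
  Node 3: index 0 -> 0 (same)
  Node 4: index 2 -> 1 (moved)
Nodes that changed position: 0 1 4

Answer: 0 1 4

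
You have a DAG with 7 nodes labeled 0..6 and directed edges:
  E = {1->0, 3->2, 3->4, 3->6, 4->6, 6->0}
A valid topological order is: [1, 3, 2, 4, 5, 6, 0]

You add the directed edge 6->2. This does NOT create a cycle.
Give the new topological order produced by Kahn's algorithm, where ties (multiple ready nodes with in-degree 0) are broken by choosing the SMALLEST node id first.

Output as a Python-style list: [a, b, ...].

Answer: [1, 3, 4, 5, 6, 0, 2]

Derivation:
Old toposort: [1, 3, 2, 4, 5, 6, 0]
Added edge: 6->2
Position of 6 (5) > position of 2 (2). Must reorder: 6 must now come before 2.
Run Kahn's algorithm (break ties by smallest node id):
  initial in-degrees: [2, 0, 2, 0, 1, 0, 2]
  ready (indeg=0): [1, 3, 5]
  pop 1: indeg[0]->1 | ready=[3, 5] | order so far=[1]
  pop 3: indeg[2]->1; indeg[4]->0; indeg[6]->1 | ready=[4, 5] | order so far=[1, 3]
  pop 4: indeg[6]->0 | ready=[5, 6] | order so far=[1, 3, 4]
  pop 5: no out-edges | ready=[6] | order so far=[1, 3, 4, 5]
  pop 6: indeg[0]->0; indeg[2]->0 | ready=[0, 2] | order so far=[1, 3, 4, 5, 6]
  pop 0: no out-edges | ready=[2] | order so far=[1, 3, 4, 5, 6, 0]
  pop 2: no out-edges | ready=[] | order so far=[1, 3, 4, 5, 6, 0, 2]
  Result: [1, 3, 4, 5, 6, 0, 2]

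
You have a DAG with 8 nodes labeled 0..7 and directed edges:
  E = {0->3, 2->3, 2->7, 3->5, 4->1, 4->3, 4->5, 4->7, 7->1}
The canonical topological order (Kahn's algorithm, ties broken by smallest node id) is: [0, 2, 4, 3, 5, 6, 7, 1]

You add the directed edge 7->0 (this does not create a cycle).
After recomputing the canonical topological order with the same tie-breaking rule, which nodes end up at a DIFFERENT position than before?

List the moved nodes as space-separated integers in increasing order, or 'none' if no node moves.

Answer: 0 1 2 3 4 5 6 7

Derivation:
Old toposort: [0, 2, 4, 3, 5, 6, 7, 1]
Added edge 7->0
Recompute Kahn (smallest-id tiebreak):
  initial in-degrees: [1, 2, 0, 3, 0, 2, 0, 2]
  ready (indeg=0): [2, 4, 6]
  pop 2: indeg[3]->2; indeg[7]->1 | ready=[4, 6] | order so far=[2]
  pop 4: indeg[1]->1; indeg[3]->1; indeg[5]->1; indeg[7]->0 | ready=[6, 7] | order so far=[2, 4]
  pop 6: no out-edges | ready=[7] | order so far=[2, 4, 6]
  pop 7: indeg[0]->0; indeg[1]->0 | ready=[0, 1] | order so far=[2, 4, 6, 7]
  pop 0: indeg[3]->0 | ready=[1, 3] | order so far=[2, 4, 6, 7, 0]
  pop 1: no out-edges | ready=[3] | order so far=[2, 4, 6, 7, 0, 1]
  pop 3: indeg[5]->0 | ready=[5] | order so far=[2, 4, 6, 7, 0, 1, 3]
  pop 5: no out-edges | ready=[] | order so far=[2, 4, 6, 7, 0, 1, 3, 5]
New canonical toposort: [2, 4, 6, 7, 0, 1, 3, 5]
Compare positions:
  Node 0: index 0 -> 4 (moved)
  Node 1: index 7 -> 5 (moved)
  Node 2: index 1 -> 0 (moved)
  Node 3: index 3 -> 6 (moved)
  Node 4: index 2 -> 1 (moved)
  Node 5: index 4 -> 7 (moved)
  Node 6: index 5 -> 2 (moved)
  Node 7: index 6 -> 3 (moved)
Nodes that changed position: 0 1 2 3 4 5 6 7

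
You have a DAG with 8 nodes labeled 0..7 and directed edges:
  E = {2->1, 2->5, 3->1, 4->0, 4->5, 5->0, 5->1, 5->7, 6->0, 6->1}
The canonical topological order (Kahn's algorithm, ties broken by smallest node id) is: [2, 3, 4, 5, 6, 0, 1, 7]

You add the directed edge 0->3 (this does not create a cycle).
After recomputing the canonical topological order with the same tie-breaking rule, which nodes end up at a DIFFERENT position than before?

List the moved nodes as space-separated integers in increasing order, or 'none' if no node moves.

Answer: 0 3 4 5 6

Derivation:
Old toposort: [2, 3, 4, 5, 6, 0, 1, 7]
Added edge 0->3
Recompute Kahn (smallest-id tiebreak):
  initial in-degrees: [3, 4, 0, 1, 0, 2, 0, 1]
  ready (indeg=0): [2, 4, 6]
  pop 2: indeg[1]->3; indeg[5]->1 | ready=[4, 6] | order so far=[2]
  pop 4: indeg[0]->2; indeg[5]->0 | ready=[5, 6] | order so far=[2, 4]
  pop 5: indeg[0]->1; indeg[1]->2; indeg[7]->0 | ready=[6, 7] | order so far=[2, 4, 5]
  pop 6: indeg[0]->0; indeg[1]->1 | ready=[0, 7] | order so far=[2, 4, 5, 6]
  pop 0: indeg[3]->0 | ready=[3, 7] | order so far=[2, 4, 5, 6, 0]
  pop 3: indeg[1]->0 | ready=[1, 7] | order so far=[2, 4, 5, 6, 0, 3]
  pop 1: no out-edges | ready=[7] | order so far=[2, 4, 5, 6, 0, 3, 1]
  pop 7: no out-edges | ready=[] | order so far=[2, 4, 5, 6, 0, 3, 1, 7]
New canonical toposort: [2, 4, 5, 6, 0, 3, 1, 7]
Compare positions:
  Node 0: index 5 -> 4 (moved)
  Node 1: index 6 -> 6 (same)
  Node 2: index 0 -> 0 (same)
  Node 3: index 1 -> 5 (moved)
  Node 4: index 2 -> 1 (moved)
  Node 5: index 3 -> 2 (moved)
  Node 6: index 4 -> 3 (moved)
  Node 7: index 7 -> 7 (same)
Nodes that changed position: 0 3 4 5 6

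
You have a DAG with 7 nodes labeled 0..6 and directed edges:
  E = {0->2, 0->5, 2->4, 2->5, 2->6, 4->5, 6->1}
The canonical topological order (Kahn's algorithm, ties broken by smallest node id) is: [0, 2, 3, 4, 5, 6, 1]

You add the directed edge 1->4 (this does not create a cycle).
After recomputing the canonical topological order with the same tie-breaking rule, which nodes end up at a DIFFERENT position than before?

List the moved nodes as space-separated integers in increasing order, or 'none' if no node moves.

Answer: 1 4 5 6

Derivation:
Old toposort: [0, 2, 3, 4, 5, 6, 1]
Added edge 1->4
Recompute Kahn (smallest-id tiebreak):
  initial in-degrees: [0, 1, 1, 0, 2, 3, 1]
  ready (indeg=0): [0, 3]
  pop 0: indeg[2]->0; indeg[5]->2 | ready=[2, 3] | order so far=[0]
  pop 2: indeg[4]->1; indeg[5]->1; indeg[6]->0 | ready=[3, 6] | order so far=[0, 2]
  pop 3: no out-edges | ready=[6] | order so far=[0, 2, 3]
  pop 6: indeg[1]->0 | ready=[1] | order so far=[0, 2, 3, 6]
  pop 1: indeg[4]->0 | ready=[4] | order so far=[0, 2, 3, 6, 1]
  pop 4: indeg[5]->0 | ready=[5] | order so far=[0, 2, 3, 6, 1, 4]
  pop 5: no out-edges | ready=[] | order so far=[0, 2, 3, 6, 1, 4, 5]
New canonical toposort: [0, 2, 3, 6, 1, 4, 5]
Compare positions:
  Node 0: index 0 -> 0 (same)
  Node 1: index 6 -> 4 (moved)
  Node 2: index 1 -> 1 (same)
  Node 3: index 2 -> 2 (same)
  Node 4: index 3 -> 5 (moved)
  Node 5: index 4 -> 6 (moved)
  Node 6: index 5 -> 3 (moved)
Nodes that changed position: 1 4 5 6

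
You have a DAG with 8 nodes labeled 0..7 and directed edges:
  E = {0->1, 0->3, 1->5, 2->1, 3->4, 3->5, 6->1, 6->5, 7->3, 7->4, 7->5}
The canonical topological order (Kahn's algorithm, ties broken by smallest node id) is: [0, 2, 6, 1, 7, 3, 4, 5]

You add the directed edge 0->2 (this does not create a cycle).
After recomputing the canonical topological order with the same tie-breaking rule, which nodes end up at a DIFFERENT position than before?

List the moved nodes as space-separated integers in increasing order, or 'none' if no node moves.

Old toposort: [0, 2, 6, 1, 7, 3, 4, 5]
Added edge 0->2
Recompute Kahn (smallest-id tiebreak):
  initial in-degrees: [0, 3, 1, 2, 2, 4, 0, 0]
  ready (indeg=0): [0, 6, 7]
  pop 0: indeg[1]->2; indeg[2]->0; indeg[3]->1 | ready=[2, 6, 7] | order so far=[0]
  pop 2: indeg[1]->1 | ready=[6, 7] | order so far=[0, 2]
  pop 6: indeg[1]->0; indeg[5]->3 | ready=[1, 7] | order so far=[0, 2, 6]
  pop 1: indeg[5]->2 | ready=[7] | order so far=[0, 2, 6, 1]
  pop 7: indeg[3]->0; indeg[4]->1; indeg[5]->1 | ready=[3] | order so far=[0, 2, 6, 1, 7]
  pop 3: indeg[4]->0; indeg[5]->0 | ready=[4, 5] | order so far=[0, 2, 6, 1, 7, 3]
  pop 4: no out-edges | ready=[5] | order so far=[0, 2, 6, 1, 7, 3, 4]
  pop 5: no out-edges | ready=[] | order so far=[0, 2, 6, 1, 7, 3, 4, 5]
New canonical toposort: [0, 2, 6, 1, 7, 3, 4, 5]
Compare positions:
  Node 0: index 0 -> 0 (same)
  Node 1: index 3 -> 3 (same)
  Node 2: index 1 -> 1 (same)
  Node 3: index 5 -> 5 (same)
  Node 4: index 6 -> 6 (same)
  Node 5: index 7 -> 7 (same)
  Node 6: index 2 -> 2 (same)
  Node 7: index 4 -> 4 (same)
Nodes that changed position: none

Answer: none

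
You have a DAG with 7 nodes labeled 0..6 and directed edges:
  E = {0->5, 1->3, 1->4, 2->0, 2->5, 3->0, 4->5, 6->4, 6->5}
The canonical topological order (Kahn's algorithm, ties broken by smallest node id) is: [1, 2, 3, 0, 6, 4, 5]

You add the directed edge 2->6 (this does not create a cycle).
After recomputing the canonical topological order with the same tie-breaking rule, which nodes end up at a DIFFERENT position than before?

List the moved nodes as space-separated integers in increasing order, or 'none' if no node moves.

Old toposort: [1, 2, 3, 0, 6, 4, 5]
Added edge 2->6
Recompute Kahn (smallest-id tiebreak):
  initial in-degrees: [2, 0, 0, 1, 2, 4, 1]
  ready (indeg=0): [1, 2]
  pop 1: indeg[3]->0; indeg[4]->1 | ready=[2, 3] | order so far=[1]
  pop 2: indeg[0]->1; indeg[5]->3; indeg[6]->0 | ready=[3, 6] | order so far=[1, 2]
  pop 3: indeg[0]->0 | ready=[0, 6] | order so far=[1, 2, 3]
  pop 0: indeg[5]->2 | ready=[6] | order so far=[1, 2, 3, 0]
  pop 6: indeg[4]->0; indeg[5]->1 | ready=[4] | order so far=[1, 2, 3, 0, 6]
  pop 4: indeg[5]->0 | ready=[5] | order so far=[1, 2, 3, 0, 6, 4]
  pop 5: no out-edges | ready=[] | order so far=[1, 2, 3, 0, 6, 4, 5]
New canonical toposort: [1, 2, 3, 0, 6, 4, 5]
Compare positions:
  Node 0: index 3 -> 3 (same)
  Node 1: index 0 -> 0 (same)
  Node 2: index 1 -> 1 (same)
  Node 3: index 2 -> 2 (same)
  Node 4: index 5 -> 5 (same)
  Node 5: index 6 -> 6 (same)
  Node 6: index 4 -> 4 (same)
Nodes that changed position: none

Answer: none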